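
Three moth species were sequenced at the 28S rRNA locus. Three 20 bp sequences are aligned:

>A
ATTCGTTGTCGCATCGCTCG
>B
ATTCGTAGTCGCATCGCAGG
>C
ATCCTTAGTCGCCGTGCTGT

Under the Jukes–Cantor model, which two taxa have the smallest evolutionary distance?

A–B: 3/20 differ, p = 0.150, d = 0.167.
A–C: 8/20 differ, p = 0.400, d = 0.572.
B–C: 7/20 differ, p = 0.350, d = 0.471.
The smallest distance is between A and B.

A and B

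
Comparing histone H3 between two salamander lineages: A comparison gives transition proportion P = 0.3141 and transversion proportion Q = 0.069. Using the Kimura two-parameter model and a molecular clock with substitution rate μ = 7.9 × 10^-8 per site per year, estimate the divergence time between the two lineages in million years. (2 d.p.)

Under the Kimura two-parameter model, d = −½ ln(1 − 2P − Q) − ¼ ln(1 − 2Q).
1 − 2P − Q = 0.3028, giving −½ ln(0.3028) = 0.597341.
1 − 2Q = 0.862, giving −¼ ln(0.862) = 0.037125.
d = 0.597341 + 0.037125 = 0.634466.
Under a molecular clock d = 2μt, so t = d/(2μ) = 0.634466 / (2 × 7.9 × 10^-8) = 4.02 million years.

4.02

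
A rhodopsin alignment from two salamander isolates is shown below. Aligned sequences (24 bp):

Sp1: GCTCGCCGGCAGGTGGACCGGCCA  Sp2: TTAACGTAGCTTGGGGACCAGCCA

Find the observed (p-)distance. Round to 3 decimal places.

0.500

The sequences differ at 12 of 24 positions.
p = 12/24 = 0.500.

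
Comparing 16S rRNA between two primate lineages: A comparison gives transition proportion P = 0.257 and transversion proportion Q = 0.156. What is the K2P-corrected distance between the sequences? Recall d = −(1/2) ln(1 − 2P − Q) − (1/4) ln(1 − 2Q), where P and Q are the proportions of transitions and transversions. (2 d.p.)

0.65

Under the Kimura two-parameter model, d = −½ ln(1 − 2P − Q) − ¼ ln(1 − 2Q).
1 − 2P − Q = 0.33, giving −½ ln(0.33) = 0.554331.
1 − 2Q = 0.688, giving −¼ ln(0.688) = 0.093492.
d = 0.554331 + 0.093492 = 0.647823.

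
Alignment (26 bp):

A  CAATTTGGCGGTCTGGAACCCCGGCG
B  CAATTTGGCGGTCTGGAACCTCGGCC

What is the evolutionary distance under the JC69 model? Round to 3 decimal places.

0.081

The sequences differ at 2 of 26 sites (21, 26), so p = 2/26 ≈ 0.076923.
d = −(3/4) ln(1 − 4p/3) = −0.75 ln(1 − 0.102564) = −0.75 ln(0.897436)
  = −0.75 × (-0.108213) = 0.081160 substitutions/site.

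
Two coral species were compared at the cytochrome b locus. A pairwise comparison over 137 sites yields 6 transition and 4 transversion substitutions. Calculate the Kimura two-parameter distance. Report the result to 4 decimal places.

0.0771

P = 6/137 ≈ 0.043796 and Q = 4/137 ≈ 0.029197.
Under the Kimura two-parameter model, d = −½ ln(1 − 2P − Q) − ¼ ln(1 − 2Q).
1 − 2P − Q = 0.883211, giving −½ ln(0.883211) = 0.062096.
1 − 2Q = 0.941606, giving −¼ ln(0.941606) = 0.015042.
d = 0.062096 + 0.015042 = 0.077138.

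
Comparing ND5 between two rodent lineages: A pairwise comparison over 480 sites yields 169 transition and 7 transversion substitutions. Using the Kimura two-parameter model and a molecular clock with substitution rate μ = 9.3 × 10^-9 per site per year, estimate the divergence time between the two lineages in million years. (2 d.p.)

P = 169/480 ≈ 0.352083 and Q = 7/480 ≈ 0.014583.
Under the Kimura two-parameter model, d = −½ ln(1 − 2P − Q) − ¼ ln(1 − 2Q).
1 − 2P − Q = 0.281251, giving −½ ln(0.281251) = 0.634254.
1 − 2Q = 0.970834, giving −¼ ln(0.970834) = 0.007400.
d = 0.634254 + 0.007400 = 0.641654.
Under a molecular clock d = 2μt, so t = d/(2μ) = 0.641654 / (2 × 9.3 × 10^-9) = 34.50 million years.

34.50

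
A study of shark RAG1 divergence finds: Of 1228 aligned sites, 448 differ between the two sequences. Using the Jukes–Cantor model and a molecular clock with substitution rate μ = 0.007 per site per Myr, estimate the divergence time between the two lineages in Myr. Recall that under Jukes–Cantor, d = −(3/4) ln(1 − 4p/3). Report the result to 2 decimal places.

p = 448/1228 ≈ 0.364821.
d = −(3/4) ln(1 − 4p/3) = −0.75 ln(1 − 0.486428) = −0.75 ln(0.513572)
  = −0.75 × (-0.666365) = 0.499774 substitutions/site.
Under a molecular clock d = 2μt, so t = d/(2μ) = 0.499774 / (2 × 0.007) = 35.70 Myr.

35.70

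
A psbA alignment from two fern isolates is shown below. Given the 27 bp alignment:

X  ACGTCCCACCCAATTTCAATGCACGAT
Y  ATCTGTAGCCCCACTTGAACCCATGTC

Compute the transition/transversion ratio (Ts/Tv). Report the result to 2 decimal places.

Transitions are A↔G and C↔T; transversions are all other mismatches.
Transitions: 7. Transversions: 7.
R = 7/7 = 1.00.

1.00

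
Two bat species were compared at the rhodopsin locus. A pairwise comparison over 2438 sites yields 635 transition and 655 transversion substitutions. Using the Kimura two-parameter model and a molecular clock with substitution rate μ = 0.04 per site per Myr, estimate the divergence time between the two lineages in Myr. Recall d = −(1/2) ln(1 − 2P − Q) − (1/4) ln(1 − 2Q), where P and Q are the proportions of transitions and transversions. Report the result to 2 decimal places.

P = 635/2438 ≈ 0.260459 and Q = 655/2438 ≈ 0.268663.
Under the Kimura two-parameter model, d = −½ ln(1 − 2P − Q) − ¼ ln(1 − 2Q).
1 − 2P − Q = 0.210419, giving −½ ln(0.210419) = 0.779327.
1 − 2Q = 0.462674, giving −¼ ln(0.462674) = 0.192683.
d = 0.779327 + 0.192683 = 0.972010.
Under a molecular clock d = 2μt, so t = d/(2μ) = 0.972010 / (2 × 0.04) = 12.15 Myr.

12.15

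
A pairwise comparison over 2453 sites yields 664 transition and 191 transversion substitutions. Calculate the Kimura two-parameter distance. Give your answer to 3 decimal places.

0.525

P = 664/2453 ≈ 0.270689 and Q = 191/2453 ≈ 0.077864.
Under the Kimura two-parameter model, d = −½ ln(1 − 2P − Q) − ¼ ln(1 − 2Q).
1 − 2P − Q = 0.380758, giving −½ ln(0.380758) = 0.482796.
1 − 2Q = 0.844272, giving −¼ ln(0.844272) = 0.042320.
d = 0.482796 + 0.042320 = 0.525116.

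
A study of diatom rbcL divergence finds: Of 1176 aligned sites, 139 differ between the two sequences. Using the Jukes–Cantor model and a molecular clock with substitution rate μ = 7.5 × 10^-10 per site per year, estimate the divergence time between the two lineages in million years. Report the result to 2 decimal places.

85.75

p = 139/1176 ≈ 0.118197.
d = −(3/4) ln(1 − 4p/3) = −0.75 ln(1 − 0.157596) = −0.75 ln(0.842404)
  = −0.75 × (-0.171496) = 0.128622 substitutions/site.
Under a molecular clock d = 2μt, so t = d/(2μ) = 0.128622 / (2 × 7.5 × 10^-10) = 85.75 million years.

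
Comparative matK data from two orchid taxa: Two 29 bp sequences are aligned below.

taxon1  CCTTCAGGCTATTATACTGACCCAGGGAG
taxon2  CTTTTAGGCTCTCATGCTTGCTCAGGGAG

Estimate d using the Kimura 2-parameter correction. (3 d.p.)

0.367

Of 29 sites, 6 differences are transitions and 2 are transversions, so P = 6/29 ≈ 0.206897 and Q = 2/29 ≈ 0.068966.
Under the Kimura two-parameter model, d = −½ ln(1 − 2P − Q) − ¼ ln(1 − 2Q).
1 − 2P − Q = 0.51724, giving −½ ln(0.51724) = 0.329624.
1 − 2Q = 0.862068, giving −¼ ln(0.862068) = 0.037105.
d = 0.329624 + 0.037105 = 0.366729.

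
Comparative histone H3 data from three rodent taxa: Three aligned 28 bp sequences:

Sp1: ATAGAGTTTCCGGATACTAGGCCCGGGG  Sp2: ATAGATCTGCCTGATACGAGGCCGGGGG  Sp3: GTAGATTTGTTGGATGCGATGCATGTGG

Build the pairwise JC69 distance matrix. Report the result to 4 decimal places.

d(Sp1,Sp2) = 0.2524, d(Sp1,Sp3) = 0.5565, d(Sp2,Sp3) = 0.4850

Sp1–Sp2: 6/28 sites differ → p ≈ 0.214286, d = −0.75 ln(1 − 0.285715) = 0.252355 ≈ 0.2524.
Sp1–Sp3: 11/28 sites differ → p ≈ 0.392857, d = −0.75 ln(1 − 0.523809) = 0.556452 ≈ 0.5565.
Sp2–Sp3: 10/28 sites differ → p ≈ 0.357143, d = −0.75 ln(1 − 0.476191) = 0.484971 ≈ 0.4850.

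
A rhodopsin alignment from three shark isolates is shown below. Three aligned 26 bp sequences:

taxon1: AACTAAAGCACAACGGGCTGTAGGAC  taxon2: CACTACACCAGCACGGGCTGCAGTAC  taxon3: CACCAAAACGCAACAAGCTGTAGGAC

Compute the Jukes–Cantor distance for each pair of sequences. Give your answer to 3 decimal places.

taxon1–taxon2: 7/26 sites differ → p ≈ 0.269231, d = −0.75 ln(1 − 0.358975) = 0.333515 ≈ 0.334.
taxon1–taxon3: 6/26 sites differ → p ≈ 0.230769, d = −0.75 ln(1 − 0.307692) = 0.275793 ≈ 0.276.
taxon2–taxon3: 10/26 sites differ → p ≈ 0.384615, d = −0.75 ln(1 − 0.51282) = 0.539341 ≈ 0.539.

d(taxon1,taxon2) = 0.334, d(taxon1,taxon3) = 0.276, d(taxon2,taxon3) = 0.539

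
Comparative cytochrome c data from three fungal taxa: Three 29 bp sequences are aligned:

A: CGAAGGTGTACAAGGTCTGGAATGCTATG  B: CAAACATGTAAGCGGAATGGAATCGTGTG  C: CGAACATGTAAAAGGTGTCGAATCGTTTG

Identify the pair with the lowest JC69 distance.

A–B: 11/29 differ, p = 0.379, d = 0.529.
A–C: 8/29 differ, p = 0.276, d = 0.344.
B–C: 7/29 differ, p = 0.241, d = 0.291.
The smallest distance is between B and C.

B and C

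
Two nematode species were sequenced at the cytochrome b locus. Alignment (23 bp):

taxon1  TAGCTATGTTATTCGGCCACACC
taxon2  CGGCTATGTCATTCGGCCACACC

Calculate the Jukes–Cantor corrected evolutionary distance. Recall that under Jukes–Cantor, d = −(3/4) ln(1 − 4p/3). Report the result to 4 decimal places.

0.1433

The sequences differ at 3 of 23 sites (1, 2, 10), so p = 3/23 ≈ 0.130435.
d = −(3/4) ln(1 − 4p/3) = −0.75 ln(1 − 0.173913) = −0.75 ln(0.826087)
  = −0.75 × (-0.191055) = 0.143291 substitutions/site.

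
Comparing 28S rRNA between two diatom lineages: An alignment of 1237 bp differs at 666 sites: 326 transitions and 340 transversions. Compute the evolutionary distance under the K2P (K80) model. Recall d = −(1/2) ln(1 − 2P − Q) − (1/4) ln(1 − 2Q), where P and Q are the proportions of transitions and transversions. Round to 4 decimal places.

P = 326/1237 ≈ 0.263541 and Q = 340/1237 ≈ 0.274859.
Under the Kimura two-parameter model, d = −½ ln(1 − 2P − Q) − ¼ ln(1 − 2Q).
1 − 2P − Q = 0.198059, giving −½ ln(0.198059) = 0.809595.
1 − 2Q = 0.450282, giving −¼ ln(0.450282) = 0.199470.
d = 0.809595 + 0.199470 = 1.009065.

1.0091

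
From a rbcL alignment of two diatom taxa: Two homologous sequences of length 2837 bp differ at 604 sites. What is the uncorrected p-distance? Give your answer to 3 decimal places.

0.213

p = 604/2837 = 0.212900… ≈ 0.213 (to 3 d.p.).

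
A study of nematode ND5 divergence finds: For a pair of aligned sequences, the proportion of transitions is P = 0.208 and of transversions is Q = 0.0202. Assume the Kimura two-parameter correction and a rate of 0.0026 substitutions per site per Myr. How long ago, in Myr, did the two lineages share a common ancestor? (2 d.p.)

Under the Kimura two-parameter model, d = −½ ln(1 − 2P − Q) − ¼ ln(1 − 2Q).
1 − 2P − Q = 0.5638, giving −½ ln(0.5638) = 0.286528.
1 − 2Q = 0.9596, giving −¼ ln(0.9596) = 0.010310.
d = 0.286528 + 0.010310 = 0.296838.
Under a molecular clock d = 2μt, so t = d/(2μ) = 0.296838 / (2 × 0.0026) = 57.08 Myr.

57.08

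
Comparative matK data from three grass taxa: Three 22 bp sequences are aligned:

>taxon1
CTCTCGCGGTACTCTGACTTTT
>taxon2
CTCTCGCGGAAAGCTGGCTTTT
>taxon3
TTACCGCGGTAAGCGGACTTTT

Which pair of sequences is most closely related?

taxon1 and taxon2

taxon1–taxon2: 4/22 differ, p = 0.182, d = 0.208.
taxon1–taxon3: 6/22 differ, p = 0.273, d = 0.339.
taxon2–taxon3: 6/22 differ, p = 0.273, d = 0.339.
The smallest distance is between taxon1 and taxon2.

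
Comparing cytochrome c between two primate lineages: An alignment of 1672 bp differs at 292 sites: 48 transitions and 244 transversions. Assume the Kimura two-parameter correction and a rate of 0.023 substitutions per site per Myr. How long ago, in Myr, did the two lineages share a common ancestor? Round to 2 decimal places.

4.35

P = 48/1672 ≈ 0.028708 and Q = 244/1672 ≈ 0.145933.
Under the Kimura two-parameter model, d = −½ ln(1 − 2P − Q) − ¼ ln(1 − 2Q).
1 − 2P − Q = 0.796651, giving −½ ln(0.796651) = 0.113669.
1 − 2Q = 0.708134, giving −¼ ln(0.708134) = 0.086280.
d = 0.113669 + 0.086280 = 0.199949.
Under a molecular clock d = 2μt, so t = d/(2μ) = 0.199949 / (2 × 0.023) = 4.35 Myr.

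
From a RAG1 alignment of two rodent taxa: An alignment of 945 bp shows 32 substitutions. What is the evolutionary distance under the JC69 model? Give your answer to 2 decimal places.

p = 32/945 ≈ 0.033862.
d = −(3/4) ln(1 − 4p/3) = −0.75 ln(1 − 0.045149) = −0.75 ln(0.954851)
  = −0.75 × (-0.046200) = 0.034650 substitutions/site.

0.03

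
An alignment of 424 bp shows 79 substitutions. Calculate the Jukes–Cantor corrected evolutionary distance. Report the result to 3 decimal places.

p = 79/424 ≈ 0.186321.
d = −(3/4) ln(1 − 4p/3) = −0.75 ln(1 − 0.248428) = −0.75 ln(0.751572)
  = −0.75 × (-0.285588) = 0.214191 substitutions/site.

0.214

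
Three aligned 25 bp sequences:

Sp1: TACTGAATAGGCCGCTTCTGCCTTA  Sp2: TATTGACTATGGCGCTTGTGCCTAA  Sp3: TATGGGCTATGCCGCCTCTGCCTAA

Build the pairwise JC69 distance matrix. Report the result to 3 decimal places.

d(Sp1,Sp2) = 0.289, d(Sp1,Sp3) = 0.351, d(Sp2,Sp3) = 0.233

Sp1–Sp2: 6/25 sites differ → p = 0.24, d = −0.75 ln(1 − 0.32) = 0.289247 ≈ 0.289.
Sp1–Sp3: 7/25 sites differ → p = 0.28, d = −0.75 ln(1 − 0.373333) = 0.350505 ≈ 0.351.
Sp2–Sp3: 5/25 sites differ → p = 0.2, d = −0.75 ln(1 − 0.266667) = 0.232617 ≈ 0.233.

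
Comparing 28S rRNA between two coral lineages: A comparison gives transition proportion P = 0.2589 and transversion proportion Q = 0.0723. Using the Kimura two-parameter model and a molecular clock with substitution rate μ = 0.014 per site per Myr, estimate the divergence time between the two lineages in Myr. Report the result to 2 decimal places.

Under the Kimura two-parameter model, d = −½ ln(1 − 2P − Q) − ¼ ln(1 − 2Q).
1 − 2P − Q = 0.4099, giving −½ ln(0.4099) = 0.445921.
1 − 2Q = 0.8554, giving −¼ ln(0.8554) = 0.039047.
d = 0.445921 + 0.039047 = 0.484968.
Under a molecular clock d = 2μt, so t = d/(2μ) = 0.484968 / (2 × 0.014) = 17.32 Myr.

17.32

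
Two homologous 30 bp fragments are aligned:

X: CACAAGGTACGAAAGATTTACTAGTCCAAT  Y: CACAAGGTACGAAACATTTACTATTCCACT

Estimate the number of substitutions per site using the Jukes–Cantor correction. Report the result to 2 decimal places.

0.11

The sequences differ at 3 of 30 sites (15, 24, 29), so p = 3/30 = 0.1.
d = −(3/4) ln(1 − 4p/3) = −0.75 ln(1 − 0.133333) = −0.75 ln(0.866667)
  = −0.75 × (-0.143100) = 0.107325 substitutions/site.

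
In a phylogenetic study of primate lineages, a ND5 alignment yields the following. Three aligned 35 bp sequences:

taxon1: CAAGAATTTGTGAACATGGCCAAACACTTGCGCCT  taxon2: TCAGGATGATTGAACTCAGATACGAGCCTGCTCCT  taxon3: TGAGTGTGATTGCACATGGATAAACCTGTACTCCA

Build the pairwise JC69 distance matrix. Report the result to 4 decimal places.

taxon1–taxon2: 17/35 sites differ → p ≈ 0.485714, d = −0.75 ln(1 − 0.647619) = 0.782282 ≈ 0.7823.
taxon1–taxon3: 16/35 sites differ → p ≈ 0.457143, d = −0.75 ln(1 − 0.609524) = 0.705292 ≈ 0.7053.
taxon2–taxon3: 15/35 sites differ → p ≈ 0.428571, d = −0.75 ln(1 − 0.571428) = 0.635472 ≈ 0.6355.

d(taxon1,taxon2) = 0.7823, d(taxon1,taxon3) = 0.7053, d(taxon2,taxon3) = 0.6355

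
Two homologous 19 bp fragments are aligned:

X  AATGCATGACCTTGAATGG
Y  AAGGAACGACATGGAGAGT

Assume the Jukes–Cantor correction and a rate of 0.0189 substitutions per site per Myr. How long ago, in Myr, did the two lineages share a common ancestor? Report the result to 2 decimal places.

16.35

The sequences differ at 8 of 19 sites (3, 5, 7, 11, 13, 16, 17, 19), so p = 8/19 ≈ 0.421053.
d = −(3/4) ln(1 − 4p/3) = −0.75 ln(1 − 0.561404) = −0.75 ln(0.438596)
  = −0.75 × (-0.824177) = 0.618133 substitutions/site.
Under a molecular clock d = 2μt, so t = d/(2μ) = 0.618133 / (2 × 0.0189) = 16.35 Myr.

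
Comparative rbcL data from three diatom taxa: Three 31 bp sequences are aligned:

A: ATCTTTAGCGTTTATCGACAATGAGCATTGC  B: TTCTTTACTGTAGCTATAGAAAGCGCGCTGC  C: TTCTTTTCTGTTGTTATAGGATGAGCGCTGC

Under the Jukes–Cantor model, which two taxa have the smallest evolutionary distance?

B and C

A–B: 13/31 differ, p = 0.419, d = 0.614.
A–C: 12/31 differ, p = 0.387, d = 0.544.
B–C: 6/31 differ, p = 0.194, d = 0.224.
The smallest distance is between B and C.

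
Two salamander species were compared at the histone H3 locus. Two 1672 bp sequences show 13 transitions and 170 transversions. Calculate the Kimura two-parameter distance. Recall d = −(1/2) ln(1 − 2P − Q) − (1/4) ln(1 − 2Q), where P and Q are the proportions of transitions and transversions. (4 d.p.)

0.1192

P = 13/1672 ≈ 0.007775 and Q = 170/1672 ≈ 0.101675.
Under the Kimura two-parameter model, d = −½ ln(1 − 2P − Q) − ¼ ln(1 − 2Q).
1 − 2P − Q = 0.882775, giving −½ ln(0.882775) = 0.062342.
1 − 2Q = 0.79665, giving −¼ ln(0.79665) = 0.056835.
d = 0.062342 + 0.056835 = 0.119177.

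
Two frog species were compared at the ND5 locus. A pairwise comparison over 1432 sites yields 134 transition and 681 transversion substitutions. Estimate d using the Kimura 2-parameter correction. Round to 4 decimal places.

P = 134/1432 ≈ 0.093575 and Q = 681/1432 ≈ 0.475559.
Under the Kimura two-parameter model, d = −½ ln(1 − 2P − Q) − ¼ ln(1 − 2Q).
1 − 2P − Q = 0.337291, giving −½ ln(0.337291) = 0.543405.
1 − 2Q = 0.048882, giving −¼ ln(0.048882) = 0.754587.
d = 0.543405 + 0.754587 = 1.297992.

1.2980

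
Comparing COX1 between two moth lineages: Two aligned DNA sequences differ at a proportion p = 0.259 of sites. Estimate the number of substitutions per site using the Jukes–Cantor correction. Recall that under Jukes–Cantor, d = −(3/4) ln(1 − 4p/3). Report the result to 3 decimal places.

0.318

d = −(3/4) ln(1 − 4p/3) = −0.75 ln(1 − 0.345333) = −0.75 ln(0.654667)
  = −0.75 × (-0.423629) = 0.317722 substitutions/site.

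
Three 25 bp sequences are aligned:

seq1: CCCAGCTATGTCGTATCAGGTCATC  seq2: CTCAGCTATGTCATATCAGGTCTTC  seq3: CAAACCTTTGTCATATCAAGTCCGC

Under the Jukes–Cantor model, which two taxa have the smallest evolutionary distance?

seq1–seq2: 3/25 differ, p = 0.120, d = 0.131.
seq1–seq3: 8/25 differ, p = 0.320, d = 0.417.
seq2–seq3: 7/25 differ, p = 0.280, d = 0.351.
The smallest distance is between seq1 and seq2.

seq1 and seq2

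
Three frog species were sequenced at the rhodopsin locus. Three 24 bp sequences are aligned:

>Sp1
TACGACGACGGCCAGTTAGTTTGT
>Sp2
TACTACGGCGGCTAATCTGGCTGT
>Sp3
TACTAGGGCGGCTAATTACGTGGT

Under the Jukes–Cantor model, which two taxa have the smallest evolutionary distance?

Sp2 and Sp3

Sp1–Sp2: 8/24 differ, p = 0.333, d = 0.441.
Sp1–Sp3: 8/24 differ, p = 0.333, d = 0.441.
Sp2–Sp3: 6/24 differ, p = 0.250, d = 0.304.
The smallest distance is between Sp2 and Sp3.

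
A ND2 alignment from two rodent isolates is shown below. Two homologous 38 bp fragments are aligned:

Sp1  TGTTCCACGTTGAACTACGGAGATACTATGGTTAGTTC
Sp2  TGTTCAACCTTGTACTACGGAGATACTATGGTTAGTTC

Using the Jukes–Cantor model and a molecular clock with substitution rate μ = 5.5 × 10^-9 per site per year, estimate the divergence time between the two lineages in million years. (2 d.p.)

The sequences differ at 3 of 38 sites (6, 9, 13), so p = 3/38 ≈ 0.078947.
d = −(3/4) ln(1 − 4p/3) = −0.75 ln(1 − 0.105263) = −0.75 ln(0.894737)
  = −0.75 × (-0.111225) = 0.083419 substitutions/site.
Under a molecular clock d = 2μt, so t = d/(2μ) = 0.083419 / (2 × 5.5 × 10^-9) = 7.58 million years.

7.58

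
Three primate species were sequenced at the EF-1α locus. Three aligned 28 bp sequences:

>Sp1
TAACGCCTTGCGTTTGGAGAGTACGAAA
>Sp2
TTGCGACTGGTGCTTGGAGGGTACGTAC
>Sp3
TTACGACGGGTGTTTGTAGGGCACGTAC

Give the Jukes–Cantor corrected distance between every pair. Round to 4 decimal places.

Sp1–Sp2: 9/28 sites differ → p ≈ 0.321429, d = −0.75 ln(1 − 0.428572) = 0.419713 ≈ 0.4197.
Sp1–Sp3: 10/28 sites differ → p ≈ 0.357143, d = −0.75 ln(1 − 0.476191) = 0.484971 ≈ 0.4850.
Sp2–Sp3: 5/28 sites differ → p ≈ 0.178571, d = −0.75 ln(1 − 0.238095) = 0.203950 ≈ 0.2040.

d(Sp1,Sp2) = 0.4197, d(Sp1,Sp3) = 0.4850, d(Sp2,Sp3) = 0.2040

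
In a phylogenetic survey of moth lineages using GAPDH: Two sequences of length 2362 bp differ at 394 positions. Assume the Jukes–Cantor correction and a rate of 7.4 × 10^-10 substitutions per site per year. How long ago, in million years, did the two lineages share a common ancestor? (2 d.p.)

127.48

p = 394/2362 ≈ 0.166808.
d = −(3/4) ln(1 − 4p/3) = −0.75 ln(1 − 0.222411) = −0.75 ln(0.777589)
  = −0.75 × (-0.251557) = 0.188668 substitutions/site.
Under a molecular clock d = 2μt, so t = d/(2μ) = 0.188668 / (2 × 7.4 × 10^-10) = 127.48 million years.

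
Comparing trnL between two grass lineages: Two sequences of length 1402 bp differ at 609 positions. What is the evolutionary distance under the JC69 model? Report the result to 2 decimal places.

0.65

p = 609/1402 ≈ 0.434379.
d = −(3/4) ln(1 − 4p/3) = −0.75 ln(1 − 0.579172) = −0.75 ln(0.420828)
  = −0.75 × (-0.865531) = 0.649148 substitutions/site.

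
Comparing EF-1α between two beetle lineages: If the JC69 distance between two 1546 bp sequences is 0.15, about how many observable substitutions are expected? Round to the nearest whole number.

Invert JC69: p = (3/4)(1 − e^(−4d/3)) = 0.75 × (1 − e^(-0.2)) = 0.75 × (1 − 0.818731) = 0.135952.
Expected differing sites = pL ≈ 0.135952 × 1546 = 210.181792 ≈ 210.

210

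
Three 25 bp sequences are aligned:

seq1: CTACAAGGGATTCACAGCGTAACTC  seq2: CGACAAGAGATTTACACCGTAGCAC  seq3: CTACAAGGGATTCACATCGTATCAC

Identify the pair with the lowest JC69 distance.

seq1–seq2: 6/25 differ, p = 0.240, d = 0.289.
seq1–seq3: 3/25 differ, p = 0.120, d = 0.131.
seq2–seq3: 5/25 differ, p = 0.200, d = 0.233.
The smallest distance is between seq1 and seq3.

seq1 and seq3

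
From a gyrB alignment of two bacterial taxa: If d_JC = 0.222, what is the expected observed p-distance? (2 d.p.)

p = (3/4)(1 − e^(−4d/3)) = 0.75 × (1 − e^(-0.296)) = 0.75 × (1 − 0.743787) = 0.192160.

0.19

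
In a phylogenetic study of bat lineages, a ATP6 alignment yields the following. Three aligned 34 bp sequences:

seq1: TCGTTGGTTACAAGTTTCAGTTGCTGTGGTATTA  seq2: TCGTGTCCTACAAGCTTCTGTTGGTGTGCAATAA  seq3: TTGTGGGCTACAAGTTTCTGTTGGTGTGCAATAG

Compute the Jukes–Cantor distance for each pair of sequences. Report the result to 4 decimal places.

seq1–seq2: 10/34 sites differ → p ≈ 0.294118, d = −0.75 ln(1 − 0.392157) = 0.373379 ≈ 0.3734.
seq1–seq3: 9/34 sites differ → p ≈ 0.264706, d = −0.75 ln(1 − 0.352941) = 0.326488 ≈ 0.3265.
seq2–seq3: 5/34 sites differ → p ≈ 0.147059, d = −0.75 ln(1 − 0.196079) = 0.163691 ≈ 0.1637.

d(seq1,seq2) = 0.3734, d(seq1,seq3) = 0.3265, d(seq2,seq3) = 0.1637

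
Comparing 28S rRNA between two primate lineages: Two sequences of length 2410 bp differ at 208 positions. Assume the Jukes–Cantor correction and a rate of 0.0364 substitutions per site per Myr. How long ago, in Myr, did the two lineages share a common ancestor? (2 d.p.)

1.26

p = 208/2410 ≈ 0.086307.
d = −(3/4) ln(1 − 4p/3) = −0.75 ln(1 − 0.115076) = −0.75 ln(0.884924)
  = −0.75 × (-0.122254) = 0.091691 substitutions/site.
Under a molecular clock d = 2μt, so t = d/(2μ) = 0.091691 / (2 × 0.0364) = 1.26 Myr.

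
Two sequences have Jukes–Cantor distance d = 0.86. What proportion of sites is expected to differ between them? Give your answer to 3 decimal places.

0.512

p = (3/4)(1 − e^(−4d/3)) = 0.75 × (1 − e^(-1.146667)) = 0.75 × (1 − 0.317694) = 0.511730.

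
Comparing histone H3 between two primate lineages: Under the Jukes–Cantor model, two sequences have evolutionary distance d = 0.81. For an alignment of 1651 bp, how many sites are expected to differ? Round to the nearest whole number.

Invert JC69: p = (3/4)(1 − e^(−4d/3)) = 0.75 × (1 − e^(-1.08)) = 0.75 × (1 − 0.339596) = 0.495303.
Expected differing sites = pL ≈ 0.495303 × 1651 = 817.745253 ≈ 818.

818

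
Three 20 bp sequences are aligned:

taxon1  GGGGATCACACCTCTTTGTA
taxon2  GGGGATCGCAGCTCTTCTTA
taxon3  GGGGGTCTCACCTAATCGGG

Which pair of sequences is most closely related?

taxon1–taxon2: 4/20 differ, p = 0.200, d = 0.233.
taxon1–taxon3: 7/20 differ, p = 0.350, d = 0.471.
taxon2–taxon3: 8/20 differ, p = 0.400, d = 0.572.
The smallest distance is between taxon1 and taxon2.

taxon1 and taxon2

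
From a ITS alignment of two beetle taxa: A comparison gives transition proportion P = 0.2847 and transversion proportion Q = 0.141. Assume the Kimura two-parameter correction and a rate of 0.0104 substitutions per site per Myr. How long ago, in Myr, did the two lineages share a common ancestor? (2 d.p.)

33.77

Under the Kimura two-parameter model, d = −½ ln(1 − 2P − Q) − ¼ ln(1 − 2Q).
1 − 2P − Q = 0.2896, giving −½ ln(0.2896) = 0.619627.
1 − 2Q = 0.718, giving −¼ ln(0.718) = 0.082821.
d = 0.619627 + 0.082821 = 0.702448.
Under a molecular clock d = 2μt, so t = d/(2μ) = 0.702448 / (2 × 0.0104) = 33.77 Myr.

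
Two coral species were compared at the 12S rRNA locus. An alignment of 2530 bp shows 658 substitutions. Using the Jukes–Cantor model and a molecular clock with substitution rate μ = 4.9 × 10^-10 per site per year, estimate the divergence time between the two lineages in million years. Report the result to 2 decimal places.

325.89

p = 658/2530 ≈ 0.260079.
d = −(3/4) ln(1 − 4p/3) = −0.75 ln(1 − 0.346772) = −0.75 ln(0.653228)
  = −0.75 × (-0.425829) = 0.319372 substitutions/site.
Under a molecular clock d = 2μt, so t = d/(2μ) = 0.319372 / (2 × 4.9 × 10^-10) = 325.89 million years.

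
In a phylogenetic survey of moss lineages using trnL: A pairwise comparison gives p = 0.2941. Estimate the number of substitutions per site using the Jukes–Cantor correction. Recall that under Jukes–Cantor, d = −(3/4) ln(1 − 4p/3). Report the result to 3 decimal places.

0.373

d = −(3/4) ln(1 − 4p/3) = −0.75 ln(1 − 0.392133) = −0.75 ln(0.607867)
  = −0.75 × (-0.497799) = 0.373349 substitutions/site.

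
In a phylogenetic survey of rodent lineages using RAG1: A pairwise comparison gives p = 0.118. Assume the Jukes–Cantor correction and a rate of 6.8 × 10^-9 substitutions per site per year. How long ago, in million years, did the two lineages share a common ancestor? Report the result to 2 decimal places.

d = −(3/4) ln(1 − 4p/3) = −0.75 ln(1 − 0.157333) = −0.75 ln(0.842667)
  = −0.75 × (-0.171183) = 0.128387 substitutions/site.
Under a molecular clock d = 2μt, so t = d/(2μ) = 0.128387 / (2 × 6.8 × 10^-9) = 9.44 million years.

9.44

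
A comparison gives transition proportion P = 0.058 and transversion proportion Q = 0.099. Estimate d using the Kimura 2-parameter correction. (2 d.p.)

0.18

Under the Kimura two-parameter model, d = −½ ln(1 − 2P − Q) − ¼ ln(1 − 2Q).
1 − 2P − Q = 0.785, giving −½ ln(0.785) = 0.121036.
1 − 2Q = 0.802, giving −¼ ln(0.802) = 0.055162.
d = 0.121036 + 0.055162 = 0.176198.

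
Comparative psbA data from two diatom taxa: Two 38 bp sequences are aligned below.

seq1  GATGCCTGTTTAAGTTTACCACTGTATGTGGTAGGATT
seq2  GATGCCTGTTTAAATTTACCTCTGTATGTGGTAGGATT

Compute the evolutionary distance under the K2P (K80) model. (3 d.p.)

0.055

Of 38 sites, 1 differences are transitions and 1 are transversions, so P = 1/38 ≈ 0.026316 and Q = 1/38 ≈ 0.026316.
Under the Kimura two-parameter model, d = −½ ln(1 − 2P − Q) − ¼ ln(1 − 2Q).
1 − 2P − Q = 0.921052, giving −½ ln(0.921052) = 0.041119.
1 − 2Q = 0.947368, giving −¼ ln(0.947368) = 0.013517.
d = 0.041119 + 0.013517 = 0.054636.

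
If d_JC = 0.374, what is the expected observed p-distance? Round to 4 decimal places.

0.2945

p = (3/4)(1 − e^(−4d/3)) = 0.75 × (1 − e^(-0.498667)) = 0.75 × (1 − 0.607340) = 0.294495.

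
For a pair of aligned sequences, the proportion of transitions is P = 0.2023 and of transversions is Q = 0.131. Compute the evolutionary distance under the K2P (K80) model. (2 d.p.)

Under the Kimura two-parameter model, d = −½ ln(1 − 2P − Q) − ¼ ln(1 − 2Q).
1 − 2P − Q = 0.4644, giving −½ ln(0.4644) = 0.383505.
1 − 2Q = 0.738, giving −¼ ln(0.738) = 0.075953.
d = 0.383505 + 0.075953 = 0.459458.

0.46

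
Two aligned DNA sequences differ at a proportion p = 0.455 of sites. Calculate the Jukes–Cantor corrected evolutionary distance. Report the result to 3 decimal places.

0.700

d = −(3/4) ln(1 − 4p/3) = −0.75 ln(1 − 0.606667) = −0.75 ln(0.393333)
  = −0.75 × (-0.933099) = 0.699824 substitutions/site.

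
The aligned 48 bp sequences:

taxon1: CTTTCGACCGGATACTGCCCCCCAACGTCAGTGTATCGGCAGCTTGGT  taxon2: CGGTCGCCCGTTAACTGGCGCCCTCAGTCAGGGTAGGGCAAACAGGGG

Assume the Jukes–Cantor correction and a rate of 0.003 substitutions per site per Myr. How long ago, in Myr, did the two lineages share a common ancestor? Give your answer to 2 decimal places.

101.37

The sequences differ at 20 of 48 sites, so p = 20/48 ≈ 0.416667.
d = −(3/4) ln(1 − 4p/3) = −0.75 ln(1 − 0.555556) = −0.75 ln(0.444444)
  = −0.75 × (-0.810931) = 0.608198 substitutions/site.
Under a molecular clock d = 2μt, so t = d/(2μ) = 0.608198 / (2 × 0.003) = 101.37 Myr.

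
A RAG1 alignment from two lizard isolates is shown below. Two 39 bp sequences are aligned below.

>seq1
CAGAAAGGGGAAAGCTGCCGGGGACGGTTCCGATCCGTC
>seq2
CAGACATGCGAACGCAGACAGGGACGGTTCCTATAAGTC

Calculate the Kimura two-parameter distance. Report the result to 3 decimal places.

0.320

Of 39 sites, 1 differences are transitions and 9 are transversions, so P = 1/39 ≈ 0.025641 and Q = 9/39 ≈ 0.230769.
Under the Kimura two-parameter model, d = −½ ln(1 − 2P − Q) − ¼ ln(1 − 2Q).
1 − 2P − Q = 0.717949, giving −½ ln(0.717949) = 0.165678.
1 − 2Q = 0.538462, giving −¼ ln(0.538462) = 0.154760.
d = 0.165678 + 0.154760 = 0.320438.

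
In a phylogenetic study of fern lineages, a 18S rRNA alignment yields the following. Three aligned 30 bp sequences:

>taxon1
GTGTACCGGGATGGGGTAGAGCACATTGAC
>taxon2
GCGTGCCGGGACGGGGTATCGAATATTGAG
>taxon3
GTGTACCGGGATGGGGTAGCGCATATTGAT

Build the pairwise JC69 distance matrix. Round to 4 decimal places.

taxon1–taxon2: 8/30 sites differ → p ≈ 0.266667, d = −0.75 ln(1 − 0.355556) = 0.329526 ≈ 0.3295.
taxon1–taxon3: 3/30 sites differ → p = 0.1, d = −0.75 ln(1 − 0.133333) = 0.107325 ≈ 0.1073.
taxon2–taxon3: 6/30 sites differ → p = 0.2, d = −0.75 ln(1 − 0.266667) = 0.232617 ≈ 0.2326.

d(taxon1,taxon2) = 0.3295, d(taxon1,taxon3) = 0.1073, d(taxon2,taxon3) = 0.2326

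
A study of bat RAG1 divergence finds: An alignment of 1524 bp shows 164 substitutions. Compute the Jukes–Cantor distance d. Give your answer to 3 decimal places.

0.116

p = 164/1524 ≈ 0.107612.
d = −(3/4) ln(1 − 4p/3) = −0.75 ln(1 − 0.143483) = −0.75 ln(0.856517)
  = −0.75 × (-0.154881) = 0.116161 substitutions/site.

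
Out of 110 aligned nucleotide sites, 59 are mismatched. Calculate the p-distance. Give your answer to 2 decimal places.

0.54

p = 59/110 = 0.536363… ≈ 0.54 (to 2 d.p.).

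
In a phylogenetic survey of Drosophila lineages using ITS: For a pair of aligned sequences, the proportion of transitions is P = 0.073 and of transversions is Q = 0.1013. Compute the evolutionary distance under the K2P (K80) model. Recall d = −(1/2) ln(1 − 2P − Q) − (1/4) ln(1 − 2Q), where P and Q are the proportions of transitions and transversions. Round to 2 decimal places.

Under the Kimura two-parameter model, d = −½ ln(1 − 2P − Q) − ¼ ln(1 − 2Q).
1 − 2P − Q = 0.7527, giving −½ ln(0.7527) = 0.142044.
1 − 2Q = 0.7974, giving −¼ ln(0.7974) = 0.056600.
d = 0.142044 + 0.056600 = 0.198644.

0.20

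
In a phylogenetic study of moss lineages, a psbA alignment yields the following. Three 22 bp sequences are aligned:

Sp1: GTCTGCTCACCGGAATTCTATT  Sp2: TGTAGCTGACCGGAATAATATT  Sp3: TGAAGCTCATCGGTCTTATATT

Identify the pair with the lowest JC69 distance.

Sp2 and Sp3

Sp1–Sp2: 7/22 differ, p = 0.318, d = 0.414.
Sp1–Sp3: 8/22 differ, p = 0.364, d = 0.497.
Sp2–Sp3: 6/22 differ, p = 0.273, d = 0.339.
The smallest distance is between Sp2 and Sp3.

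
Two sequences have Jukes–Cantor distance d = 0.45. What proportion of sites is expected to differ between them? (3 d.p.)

p = (3/4)(1 − e^(−4d/3)) = 0.75 × (1 − e^(-0.6)) = 0.75 × (1 − 0.548812) = 0.338391.

0.338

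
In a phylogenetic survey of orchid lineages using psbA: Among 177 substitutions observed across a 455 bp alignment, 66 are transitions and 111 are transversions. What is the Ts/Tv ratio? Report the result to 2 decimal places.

R = 66/111 = 0.594594… ≈ 0.59 (to 2 d.p.).

0.59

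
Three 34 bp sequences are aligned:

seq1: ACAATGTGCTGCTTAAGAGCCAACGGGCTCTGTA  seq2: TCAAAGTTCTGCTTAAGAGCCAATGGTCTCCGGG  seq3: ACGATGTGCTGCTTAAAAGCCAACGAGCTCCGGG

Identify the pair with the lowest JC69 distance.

seq1 and seq3

seq1–seq2: 8/34 differ, p = 0.235, d = 0.282.
seq1–seq3: 6/34 differ, p = 0.176, d = 0.201.
seq2–seq3: 8/34 differ, p = 0.235, d = 0.282.
The smallest distance is between seq1 and seq3.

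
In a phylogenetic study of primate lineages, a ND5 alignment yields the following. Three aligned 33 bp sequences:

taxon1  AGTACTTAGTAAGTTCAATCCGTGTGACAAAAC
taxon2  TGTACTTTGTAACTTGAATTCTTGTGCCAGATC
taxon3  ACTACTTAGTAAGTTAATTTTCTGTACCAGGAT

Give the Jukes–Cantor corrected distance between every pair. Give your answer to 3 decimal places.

taxon1–taxon2: 9/33 sites differ → p ≈ 0.272727, d = −0.75 ln(1 − 0.363636) = 0.338988 ≈ 0.339.
taxon1–taxon3: 11/33 sites differ → p ≈ 0.333333, d = −0.75 ln(1 − 0.444444) = 0.440839 ≈ 0.441.
taxon2–taxon3: 12/33 sites differ → p ≈ 0.363636, d = −0.75 ln(1 − 0.484848) = 0.497470 ≈ 0.497.

d(taxon1,taxon2) = 0.339, d(taxon1,taxon3) = 0.441, d(taxon2,taxon3) = 0.497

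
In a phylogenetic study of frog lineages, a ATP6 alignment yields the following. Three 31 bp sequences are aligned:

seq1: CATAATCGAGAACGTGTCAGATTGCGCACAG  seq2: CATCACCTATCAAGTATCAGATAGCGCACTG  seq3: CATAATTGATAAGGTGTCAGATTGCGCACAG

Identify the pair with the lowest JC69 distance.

seq1–seq2: 9/31 differ, p = 0.290, d = 0.367.
seq1–seq3: 3/31 differ, p = 0.097, d = 0.104.
seq2–seq3: 9/31 differ, p = 0.290, d = 0.367.
The smallest distance is between seq1 and seq3.

seq1 and seq3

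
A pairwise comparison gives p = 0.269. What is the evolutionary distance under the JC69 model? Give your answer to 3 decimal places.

0.333

d = −(3/4) ln(1 − 4p/3) = −0.75 ln(1 − 0.358667) = −0.75 ln(0.641333)
  = −0.75 × (-0.444206) = 0.333155 substitutions/site.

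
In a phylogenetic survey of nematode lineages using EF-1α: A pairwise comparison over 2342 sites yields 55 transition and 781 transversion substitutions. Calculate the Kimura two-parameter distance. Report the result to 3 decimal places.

P = 55/2342 ≈ 0.023484 and Q = 781/2342 ≈ 0.333476.
Under the Kimura two-parameter model, d = −½ ln(1 − 2P − Q) − ¼ ln(1 − 2Q).
1 − 2P − Q = 0.619556, giving −½ ln(0.619556) = 0.239376.
1 − 2Q = 0.333048, giving −¼ ln(0.333048) = 0.274867.
d = 0.239376 + 0.274867 = 0.514243.

0.514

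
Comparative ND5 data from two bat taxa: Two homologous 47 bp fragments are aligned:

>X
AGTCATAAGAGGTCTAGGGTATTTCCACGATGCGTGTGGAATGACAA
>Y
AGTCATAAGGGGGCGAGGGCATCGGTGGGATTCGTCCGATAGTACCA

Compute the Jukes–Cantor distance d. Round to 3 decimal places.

The sequences differ at 18 of 47 sites, so p = 18/47 ≈ 0.382979.
d = −(3/4) ln(1 − 4p/3) = −0.75 ln(1 − 0.510639) = −0.75 ln(0.489361)
  = −0.75 × (-0.714655) = 0.535991 substitutions/site.

0.536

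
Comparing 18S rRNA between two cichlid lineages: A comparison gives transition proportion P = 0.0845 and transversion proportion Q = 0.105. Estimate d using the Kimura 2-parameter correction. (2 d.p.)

0.22

Under the Kimura two-parameter model, d = −½ ln(1 − 2P − Q) − ¼ ln(1 − 2Q).
1 − 2P − Q = 0.726, giving −½ ln(0.726) = 0.160103.
1 − 2Q = 0.79, giving −¼ ln(0.79) = 0.058931.
d = 0.160103 + 0.058931 = 0.219034.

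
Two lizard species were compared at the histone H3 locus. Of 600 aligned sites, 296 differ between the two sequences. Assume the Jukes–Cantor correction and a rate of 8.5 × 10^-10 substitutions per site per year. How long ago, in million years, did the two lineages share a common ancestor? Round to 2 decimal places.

p = 296/600 ≈ 0.493333.
d = −(3/4) ln(1 − 4p/3) = −0.75 ln(1 − 0.657777) = −0.75 ln(0.342223)
  = −0.75 × (-1.072293) = 0.804220 substitutions/site.
Under a molecular clock d = 2μt, so t = d/(2μ) = 0.804220 / (2 × 8.5 × 10^-10) = 473.07 million years.

473.07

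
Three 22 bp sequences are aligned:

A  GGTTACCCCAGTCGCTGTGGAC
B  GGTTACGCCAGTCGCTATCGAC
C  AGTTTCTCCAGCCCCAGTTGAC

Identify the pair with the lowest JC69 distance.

A and B

A–B: 3/22 differ, p = 0.136, d = 0.151.
A–C: 7/22 differ, p = 0.318, d = 0.414.
B–C: 8/22 differ, p = 0.364, d = 0.497.
The smallest distance is between A and B.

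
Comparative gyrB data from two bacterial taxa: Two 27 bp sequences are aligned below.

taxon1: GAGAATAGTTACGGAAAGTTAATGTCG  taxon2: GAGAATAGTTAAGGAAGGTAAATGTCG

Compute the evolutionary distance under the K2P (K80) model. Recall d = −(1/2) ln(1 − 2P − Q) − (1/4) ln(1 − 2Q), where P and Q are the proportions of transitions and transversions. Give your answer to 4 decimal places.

Of 27 sites, 1 differences are transitions and 2 are transversions, so P = 1/27 ≈ 0.037037 and Q = 2/27 ≈ 0.074074.
Under the Kimura two-parameter model, d = −½ ln(1 − 2P − Q) − ¼ ln(1 − 2Q).
1 − 2P − Q = 0.851852, giving −½ ln(0.851852) = 0.080171.
1 − 2Q = 0.851852, giving −¼ ln(0.851852) = 0.040086.
d = 0.080171 + 0.040086 = 0.120257.

0.1203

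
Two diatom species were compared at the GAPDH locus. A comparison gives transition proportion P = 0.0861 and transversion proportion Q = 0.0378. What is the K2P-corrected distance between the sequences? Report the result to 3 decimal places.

Under the Kimura two-parameter model, d = −½ ln(1 − 2P − Q) − ¼ ln(1 − 2Q).
1 − 2P − Q = 0.79, giving −½ ln(0.79) = 0.117861.
1 − 2Q = 0.9244, giving −¼ ln(0.9244) = 0.019653.
d = 0.117861 + 0.019653 = 0.137514.

0.138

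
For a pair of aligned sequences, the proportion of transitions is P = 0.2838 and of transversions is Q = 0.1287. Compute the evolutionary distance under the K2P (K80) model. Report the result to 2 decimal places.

Under the Kimura two-parameter model, d = −½ ln(1 − 2P − Q) − ¼ ln(1 − 2Q).
1 − 2P − Q = 0.3037, giving −½ ln(0.3037) = 0.595857.
1 − 2Q = 0.7426, giving −¼ ln(0.7426) = 0.074399.
d = 0.595857 + 0.074399 = 0.670256.

0.67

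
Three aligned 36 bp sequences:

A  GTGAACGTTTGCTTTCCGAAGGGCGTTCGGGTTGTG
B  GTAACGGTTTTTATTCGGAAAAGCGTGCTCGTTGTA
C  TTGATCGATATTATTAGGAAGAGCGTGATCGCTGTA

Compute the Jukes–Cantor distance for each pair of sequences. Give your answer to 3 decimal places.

A–B: 13/36 sites differ → p ≈ 0.361111, d = −0.75 ln(1 − 0.481481) = 0.492584 ≈ 0.493.
A–C: 16/36 sites differ → p ≈ 0.444444, d = −0.75 ln(1 − 0.592592) = 0.673455 ≈ 0.673.
B–C: 10/36 sites differ → p ≈ 0.277778, d = −0.75 ln(1 − 0.370371) = 0.346968 ≈ 0.347.

d(A,B) = 0.493, d(A,C) = 0.673, d(B,C) = 0.347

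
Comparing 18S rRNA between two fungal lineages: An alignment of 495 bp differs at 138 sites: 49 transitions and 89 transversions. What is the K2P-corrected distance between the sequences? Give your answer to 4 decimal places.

0.3486

P = 49/495 ≈ 0.09899 and Q = 89/495 ≈ 0.179798.
Under the Kimura two-parameter model, d = −½ ln(1 − 2P − Q) − ¼ ln(1 − 2Q).
1 − 2P − Q = 0.622222, giving −½ ln(0.622222) = 0.237229.
1 − 2Q = 0.640404, giving −¼ ln(0.640404) = 0.111414.
d = 0.237229 + 0.111414 = 0.348643.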